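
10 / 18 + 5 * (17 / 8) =805 / 72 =11.18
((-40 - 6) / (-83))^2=2116 / 6889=0.31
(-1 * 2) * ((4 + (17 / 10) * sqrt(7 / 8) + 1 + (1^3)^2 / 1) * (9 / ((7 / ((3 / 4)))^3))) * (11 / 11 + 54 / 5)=-43011 / 27440 - 243729 * sqrt(14) / 2195200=-1.98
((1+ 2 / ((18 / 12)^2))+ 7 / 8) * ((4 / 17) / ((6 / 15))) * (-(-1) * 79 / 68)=78605 / 41616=1.89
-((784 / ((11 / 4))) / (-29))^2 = -9834496 / 101761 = -96.64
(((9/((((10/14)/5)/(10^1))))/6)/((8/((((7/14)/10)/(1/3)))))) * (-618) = -19467/16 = -1216.69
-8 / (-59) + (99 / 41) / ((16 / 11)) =69499 / 38704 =1.80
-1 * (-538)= 538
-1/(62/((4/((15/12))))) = -8/155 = -0.05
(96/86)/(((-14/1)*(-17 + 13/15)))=180/36421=0.00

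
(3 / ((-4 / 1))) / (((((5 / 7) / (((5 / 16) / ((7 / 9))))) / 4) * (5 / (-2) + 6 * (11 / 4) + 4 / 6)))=-81 / 704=-0.12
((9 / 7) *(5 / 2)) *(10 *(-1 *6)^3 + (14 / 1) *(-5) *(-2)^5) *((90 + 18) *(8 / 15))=103680 / 7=14811.43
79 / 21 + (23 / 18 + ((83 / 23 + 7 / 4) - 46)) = -206347 / 5796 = -35.60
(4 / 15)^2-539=-121259 / 225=-538.93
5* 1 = 5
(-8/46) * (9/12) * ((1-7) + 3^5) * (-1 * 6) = 4266/23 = 185.48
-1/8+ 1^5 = 7/8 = 0.88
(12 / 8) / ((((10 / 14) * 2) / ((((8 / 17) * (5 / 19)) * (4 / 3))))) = 56 / 323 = 0.17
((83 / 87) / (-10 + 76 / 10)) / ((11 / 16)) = -1660 / 2871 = -0.58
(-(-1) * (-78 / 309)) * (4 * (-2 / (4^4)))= 13 / 1648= 0.01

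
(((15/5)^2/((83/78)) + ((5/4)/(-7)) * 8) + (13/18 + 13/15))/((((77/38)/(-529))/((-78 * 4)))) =471058930472/671055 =701967.69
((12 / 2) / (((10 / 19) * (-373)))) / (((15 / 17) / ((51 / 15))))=-5491 / 46625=-0.12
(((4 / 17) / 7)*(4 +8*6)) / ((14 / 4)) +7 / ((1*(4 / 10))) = 29987 / 1666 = 18.00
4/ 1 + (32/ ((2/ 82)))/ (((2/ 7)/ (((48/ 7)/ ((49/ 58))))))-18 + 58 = 37315.51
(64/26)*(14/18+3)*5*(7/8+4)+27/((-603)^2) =1017507/4489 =226.67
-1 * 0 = 0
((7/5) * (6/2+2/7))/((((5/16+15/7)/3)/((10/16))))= 966/275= 3.51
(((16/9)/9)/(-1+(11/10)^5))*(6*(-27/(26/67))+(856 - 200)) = 4961600000/64286703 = 77.18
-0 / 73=0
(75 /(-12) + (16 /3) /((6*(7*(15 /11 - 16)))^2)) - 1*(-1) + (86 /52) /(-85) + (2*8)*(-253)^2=1024138.73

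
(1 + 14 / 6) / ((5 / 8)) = 16 / 3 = 5.33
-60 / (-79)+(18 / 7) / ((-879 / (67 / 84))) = 1717547 / 2268406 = 0.76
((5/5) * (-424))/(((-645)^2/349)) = -147976/416025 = -0.36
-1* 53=-53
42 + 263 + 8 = 313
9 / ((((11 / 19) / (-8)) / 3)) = -4104 / 11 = -373.09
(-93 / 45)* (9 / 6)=-31 / 10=-3.10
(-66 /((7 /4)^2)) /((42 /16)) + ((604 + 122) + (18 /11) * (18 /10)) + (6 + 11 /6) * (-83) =7987691 /113190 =70.57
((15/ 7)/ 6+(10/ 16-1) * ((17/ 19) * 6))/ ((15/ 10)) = -881/ 798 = -1.10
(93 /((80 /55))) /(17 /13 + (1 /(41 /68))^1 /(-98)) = 8905897 /179792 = 49.53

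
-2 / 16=-1 / 8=-0.12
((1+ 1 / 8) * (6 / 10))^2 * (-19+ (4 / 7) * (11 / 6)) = -91611 / 11200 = -8.18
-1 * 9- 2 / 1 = -11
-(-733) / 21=733 / 21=34.90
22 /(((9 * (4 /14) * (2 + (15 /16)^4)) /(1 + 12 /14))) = 9371648 /1635273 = 5.73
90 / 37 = 2.43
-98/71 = -1.38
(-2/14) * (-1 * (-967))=-967/7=-138.14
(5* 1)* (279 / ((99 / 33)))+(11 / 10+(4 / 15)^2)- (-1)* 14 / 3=211877 / 450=470.84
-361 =-361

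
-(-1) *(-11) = -11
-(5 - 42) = 37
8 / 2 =4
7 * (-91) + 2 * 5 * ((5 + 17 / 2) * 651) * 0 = -637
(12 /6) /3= 2 /3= 0.67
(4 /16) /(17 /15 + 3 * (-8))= -15 /1372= -0.01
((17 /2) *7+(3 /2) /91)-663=-54917 /91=-603.48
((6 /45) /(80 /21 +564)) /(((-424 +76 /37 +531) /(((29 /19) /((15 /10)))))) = 7511 /3428075475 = 0.00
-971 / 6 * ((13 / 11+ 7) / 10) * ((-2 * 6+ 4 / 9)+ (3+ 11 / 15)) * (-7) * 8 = -870016 / 15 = -58001.07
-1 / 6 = -0.17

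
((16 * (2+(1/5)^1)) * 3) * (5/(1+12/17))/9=2992/87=34.39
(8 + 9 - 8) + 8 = 17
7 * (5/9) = 35/9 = 3.89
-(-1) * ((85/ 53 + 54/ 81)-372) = -58787/ 159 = -369.73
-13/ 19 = -0.68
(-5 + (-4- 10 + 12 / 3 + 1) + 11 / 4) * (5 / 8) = -225 / 32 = -7.03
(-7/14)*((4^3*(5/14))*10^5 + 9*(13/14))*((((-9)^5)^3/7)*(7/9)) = 732060035143469230437/28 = 26145001255123901087.04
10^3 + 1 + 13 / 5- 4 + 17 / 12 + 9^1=60601 / 60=1010.02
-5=-5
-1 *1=-1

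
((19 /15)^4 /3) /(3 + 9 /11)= 1433531 /6378750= 0.22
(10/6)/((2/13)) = 65/6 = 10.83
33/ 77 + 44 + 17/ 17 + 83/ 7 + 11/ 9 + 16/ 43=159506/ 2709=58.88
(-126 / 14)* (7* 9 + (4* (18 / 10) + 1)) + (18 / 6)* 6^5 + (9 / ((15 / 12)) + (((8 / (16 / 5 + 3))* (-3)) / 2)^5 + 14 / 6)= 9735159087101 / 429437265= 22669.57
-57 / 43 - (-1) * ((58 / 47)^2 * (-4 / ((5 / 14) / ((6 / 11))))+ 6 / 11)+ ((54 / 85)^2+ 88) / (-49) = -4397280608597 / 369905499425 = -11.89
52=52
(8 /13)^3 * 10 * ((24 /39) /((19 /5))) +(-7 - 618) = -338957075 /542659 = -624.62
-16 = -16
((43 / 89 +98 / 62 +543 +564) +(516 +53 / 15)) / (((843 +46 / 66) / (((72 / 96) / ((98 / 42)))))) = 1668137427 / 2688562730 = 0.62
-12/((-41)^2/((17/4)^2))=-0.13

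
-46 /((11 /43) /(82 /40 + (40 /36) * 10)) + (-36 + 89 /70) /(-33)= -2365.55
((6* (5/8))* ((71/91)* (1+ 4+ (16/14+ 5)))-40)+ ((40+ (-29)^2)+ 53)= 90807/98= 926.60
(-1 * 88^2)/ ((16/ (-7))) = 3388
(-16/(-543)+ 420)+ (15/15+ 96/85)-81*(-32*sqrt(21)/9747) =423.38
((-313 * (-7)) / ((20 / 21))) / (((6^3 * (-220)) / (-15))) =15337 / 21120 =0.73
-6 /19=-0.32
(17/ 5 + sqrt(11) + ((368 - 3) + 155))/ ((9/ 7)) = 7 * sqrt(11)/ 9 + 18319/ 45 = 409.67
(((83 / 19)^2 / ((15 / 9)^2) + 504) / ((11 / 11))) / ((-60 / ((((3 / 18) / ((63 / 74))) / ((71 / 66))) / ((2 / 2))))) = -69500541 / 44854250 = -1.55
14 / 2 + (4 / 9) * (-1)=59 / 9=6.56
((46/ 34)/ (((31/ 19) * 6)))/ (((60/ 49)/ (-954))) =-1134889/ 10540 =-107.67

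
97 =97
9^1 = 9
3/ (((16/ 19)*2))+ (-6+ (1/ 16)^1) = -133/ 32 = -4.16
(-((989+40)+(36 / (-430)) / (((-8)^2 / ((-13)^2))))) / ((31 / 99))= -700721901 / 213280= -3285.46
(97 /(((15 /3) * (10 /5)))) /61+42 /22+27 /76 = 617911 /254980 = 2.42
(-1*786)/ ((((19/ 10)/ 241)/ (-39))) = 3888217.89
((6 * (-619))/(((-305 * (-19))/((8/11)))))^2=882802944/4063425025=0.22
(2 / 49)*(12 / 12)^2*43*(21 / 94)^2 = 387 / 4418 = 0.09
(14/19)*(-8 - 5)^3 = -30758/19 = -1618.84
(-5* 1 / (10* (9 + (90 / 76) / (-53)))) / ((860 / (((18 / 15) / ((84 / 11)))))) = -11077 / 1088476200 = -0.00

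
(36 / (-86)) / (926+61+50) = -18 / 44591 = -0.00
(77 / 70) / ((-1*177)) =-11 / 1770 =-0.01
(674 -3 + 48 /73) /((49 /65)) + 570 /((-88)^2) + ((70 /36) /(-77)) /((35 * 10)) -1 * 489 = 250578904937 /623256480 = 402.05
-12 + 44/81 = -928/81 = -11.46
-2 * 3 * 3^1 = -18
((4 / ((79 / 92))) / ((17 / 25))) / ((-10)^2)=92 / 1343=0.07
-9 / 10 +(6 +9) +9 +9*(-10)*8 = -6969 / 10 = -696.90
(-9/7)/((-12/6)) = 9/14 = 0.64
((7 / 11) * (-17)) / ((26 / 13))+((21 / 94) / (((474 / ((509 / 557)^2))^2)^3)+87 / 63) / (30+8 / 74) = -145794412211525519997351297336388527141439267780435627657 / 27184096738041581408082101884490694123991593707044902144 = -5.36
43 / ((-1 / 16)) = -688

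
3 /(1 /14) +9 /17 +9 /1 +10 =1046 /17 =61.53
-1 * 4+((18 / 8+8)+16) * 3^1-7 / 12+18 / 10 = 2279 / 30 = 75.97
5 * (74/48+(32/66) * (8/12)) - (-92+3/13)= 101.09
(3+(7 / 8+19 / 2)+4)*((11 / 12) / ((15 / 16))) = 16.99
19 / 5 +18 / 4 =83 / 10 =8.30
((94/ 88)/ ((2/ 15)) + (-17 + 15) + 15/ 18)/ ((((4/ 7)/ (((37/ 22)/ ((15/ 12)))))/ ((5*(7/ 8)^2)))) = 22932637/ 371712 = 61.69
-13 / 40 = -0.32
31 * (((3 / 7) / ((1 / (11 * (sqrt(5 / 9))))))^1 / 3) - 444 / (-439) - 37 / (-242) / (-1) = 91205 / 106238+341 * sqrt(5) / 21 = 37.17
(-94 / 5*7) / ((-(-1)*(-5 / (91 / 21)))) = 8554 / 75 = 114.05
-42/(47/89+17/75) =-140175/2519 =-55.65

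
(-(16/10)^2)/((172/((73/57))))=-1168/61275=-0.02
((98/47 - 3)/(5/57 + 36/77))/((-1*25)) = 188727/2863475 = 0.07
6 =6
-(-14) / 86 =0.16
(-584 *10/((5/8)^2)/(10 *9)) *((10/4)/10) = -9344/225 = -41.53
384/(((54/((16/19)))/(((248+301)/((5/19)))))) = 62464/5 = 12492.80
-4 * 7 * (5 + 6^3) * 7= -43316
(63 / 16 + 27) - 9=351 / 16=21.94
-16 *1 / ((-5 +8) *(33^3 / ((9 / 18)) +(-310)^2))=-0.00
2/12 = 1/6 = 0.17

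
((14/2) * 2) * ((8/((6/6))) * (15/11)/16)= 105/11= 9.55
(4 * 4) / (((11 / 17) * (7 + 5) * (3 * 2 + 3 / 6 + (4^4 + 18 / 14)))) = 952 / 121869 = 0.01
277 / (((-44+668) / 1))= 277 / 624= 0.44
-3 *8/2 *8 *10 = -960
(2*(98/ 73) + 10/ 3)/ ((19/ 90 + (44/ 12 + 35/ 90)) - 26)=-0.28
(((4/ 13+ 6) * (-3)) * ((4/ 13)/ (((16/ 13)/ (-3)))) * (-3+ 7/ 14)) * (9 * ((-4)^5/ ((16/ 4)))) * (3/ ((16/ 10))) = 1992600/ 13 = 153276.92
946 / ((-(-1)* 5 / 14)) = 13244 / 5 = 2648.80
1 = 1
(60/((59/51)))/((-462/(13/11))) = -6630/49973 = -0.13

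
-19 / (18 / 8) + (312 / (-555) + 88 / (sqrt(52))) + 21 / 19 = -249959 / 31635 + 44 * sqrt(13) / 13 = 4.30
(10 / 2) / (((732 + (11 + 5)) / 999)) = 4995 / 748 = 6.68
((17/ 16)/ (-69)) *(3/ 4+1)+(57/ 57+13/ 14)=58783/ 30912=1.90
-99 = -99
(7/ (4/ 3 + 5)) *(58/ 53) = 1218/ 1007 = 1.21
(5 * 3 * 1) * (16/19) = 12.63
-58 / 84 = -29 / 42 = -0.69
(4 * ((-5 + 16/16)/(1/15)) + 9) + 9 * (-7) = -294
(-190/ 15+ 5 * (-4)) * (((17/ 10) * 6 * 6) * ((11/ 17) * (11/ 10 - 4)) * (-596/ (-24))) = 2329019/ 25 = 93160.76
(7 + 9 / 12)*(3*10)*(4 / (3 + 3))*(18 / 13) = 2790 / 13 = 214.62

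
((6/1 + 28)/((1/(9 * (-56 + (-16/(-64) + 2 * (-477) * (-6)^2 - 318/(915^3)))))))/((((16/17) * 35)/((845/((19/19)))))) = -1716097080745109959/6355468000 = -270018994.78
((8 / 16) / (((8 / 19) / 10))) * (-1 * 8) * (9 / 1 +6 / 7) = -6555 / 7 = -936.43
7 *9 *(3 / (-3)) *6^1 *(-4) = 1512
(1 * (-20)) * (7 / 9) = -140 / 9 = -15.56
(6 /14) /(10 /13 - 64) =-13 /1918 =-0.01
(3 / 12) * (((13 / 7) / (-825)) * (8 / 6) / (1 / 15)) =-13 / 1155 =-0.01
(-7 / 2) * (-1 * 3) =21 / 2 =10.50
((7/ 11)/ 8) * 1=7/ 88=0.08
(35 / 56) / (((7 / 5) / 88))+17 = 394 / 7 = 56.29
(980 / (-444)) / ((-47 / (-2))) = -490 / 5217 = -0.09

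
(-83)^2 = 6889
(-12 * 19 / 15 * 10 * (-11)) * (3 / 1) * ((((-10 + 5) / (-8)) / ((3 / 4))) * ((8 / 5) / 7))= 6688 / 7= 955.43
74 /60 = 37 /30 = 1.23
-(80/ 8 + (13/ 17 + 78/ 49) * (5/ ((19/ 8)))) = -236790/ 15827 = -14.96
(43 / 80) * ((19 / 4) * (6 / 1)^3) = 22059 / 40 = 551.48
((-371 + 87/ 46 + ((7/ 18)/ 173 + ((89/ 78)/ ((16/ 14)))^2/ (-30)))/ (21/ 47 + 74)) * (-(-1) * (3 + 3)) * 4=-119.00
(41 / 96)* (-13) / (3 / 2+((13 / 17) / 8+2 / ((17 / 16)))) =-9061 / 5676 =-1.60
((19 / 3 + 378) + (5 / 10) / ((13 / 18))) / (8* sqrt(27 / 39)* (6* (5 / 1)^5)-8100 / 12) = 15016 / 899973675 + 1201280* sqrt(13) / 1403958933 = 0.00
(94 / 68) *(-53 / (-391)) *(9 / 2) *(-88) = -493218 / 6647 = -74.20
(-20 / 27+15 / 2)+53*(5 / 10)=898 / 27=33.26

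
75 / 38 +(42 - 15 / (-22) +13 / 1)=12050 / 209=57.66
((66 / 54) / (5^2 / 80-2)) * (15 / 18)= -440 / 729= -0.60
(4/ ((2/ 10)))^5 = 3200000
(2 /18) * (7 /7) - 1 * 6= -53 /9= -5.89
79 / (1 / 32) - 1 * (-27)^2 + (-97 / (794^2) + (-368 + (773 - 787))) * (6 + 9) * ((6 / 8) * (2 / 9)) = 1064175483 / 1260872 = 844.00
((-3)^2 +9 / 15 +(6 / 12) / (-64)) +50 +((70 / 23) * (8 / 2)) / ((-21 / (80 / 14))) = 17397137 / 309120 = 56.28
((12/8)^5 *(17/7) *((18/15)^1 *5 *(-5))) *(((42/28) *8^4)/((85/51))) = -14276736/7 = -2039533.71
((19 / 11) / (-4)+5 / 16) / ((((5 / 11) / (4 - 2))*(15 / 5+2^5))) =-3 / 200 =-0.02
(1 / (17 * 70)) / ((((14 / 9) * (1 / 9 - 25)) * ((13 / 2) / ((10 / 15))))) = -27 / 12128480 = -0.00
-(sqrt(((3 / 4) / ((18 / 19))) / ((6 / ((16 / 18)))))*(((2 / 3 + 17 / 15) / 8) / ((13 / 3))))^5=-87723*sqrt(38) / 304163225600000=-0.00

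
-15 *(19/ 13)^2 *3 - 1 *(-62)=-5767/ 169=-34.12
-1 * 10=-10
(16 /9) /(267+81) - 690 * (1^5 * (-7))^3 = 185312614 /783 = 236670.01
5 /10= 1 /2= 0.50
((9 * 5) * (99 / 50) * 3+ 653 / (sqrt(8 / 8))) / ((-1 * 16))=-9203 / 160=-57.52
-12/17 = -0.71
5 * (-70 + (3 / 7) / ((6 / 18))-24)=-3245 / 7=-463.57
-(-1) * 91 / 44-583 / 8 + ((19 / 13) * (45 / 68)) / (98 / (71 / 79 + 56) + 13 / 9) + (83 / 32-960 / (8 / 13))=-16223998694263 / 9966166496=-1627.91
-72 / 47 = -1.53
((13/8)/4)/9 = 13/288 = 0.05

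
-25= -25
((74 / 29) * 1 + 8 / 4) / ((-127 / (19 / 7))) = -2508 / 25781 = -0.10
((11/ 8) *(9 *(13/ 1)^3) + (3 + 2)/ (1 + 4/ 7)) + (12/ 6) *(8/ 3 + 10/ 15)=7180199/ 264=27197.72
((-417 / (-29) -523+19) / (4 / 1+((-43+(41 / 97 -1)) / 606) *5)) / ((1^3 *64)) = -46369201 / 22065056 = -2.10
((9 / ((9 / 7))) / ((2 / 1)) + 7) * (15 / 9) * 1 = 35 / 2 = 17.50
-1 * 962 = -962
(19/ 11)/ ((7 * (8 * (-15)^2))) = 19/ 138600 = 0.00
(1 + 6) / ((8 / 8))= 7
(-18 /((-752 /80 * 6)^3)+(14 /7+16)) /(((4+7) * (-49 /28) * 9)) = -3203699 /30835431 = -0.10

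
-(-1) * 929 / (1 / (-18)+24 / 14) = 117054 / 209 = 560.07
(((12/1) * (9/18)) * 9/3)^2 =324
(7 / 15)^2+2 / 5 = 139 / 225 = 0.62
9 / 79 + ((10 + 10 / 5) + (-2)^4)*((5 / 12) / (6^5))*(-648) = -2441 / 2844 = -0.86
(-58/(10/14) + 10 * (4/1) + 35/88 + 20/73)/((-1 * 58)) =1301769/1862960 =0.70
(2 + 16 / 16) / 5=3 / 5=0.60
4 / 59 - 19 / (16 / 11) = -12.99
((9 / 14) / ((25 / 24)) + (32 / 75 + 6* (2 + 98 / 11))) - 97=-176147 / 5775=-30.50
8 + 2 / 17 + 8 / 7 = 1102 / 119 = 9.26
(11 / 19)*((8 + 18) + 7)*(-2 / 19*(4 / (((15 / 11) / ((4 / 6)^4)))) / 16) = -0.07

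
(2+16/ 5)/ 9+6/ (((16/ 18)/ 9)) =61.33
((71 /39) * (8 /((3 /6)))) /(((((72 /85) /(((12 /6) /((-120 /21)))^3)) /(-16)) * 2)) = 414001 /35100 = 11.79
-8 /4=-2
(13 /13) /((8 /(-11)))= -11 /8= -1.38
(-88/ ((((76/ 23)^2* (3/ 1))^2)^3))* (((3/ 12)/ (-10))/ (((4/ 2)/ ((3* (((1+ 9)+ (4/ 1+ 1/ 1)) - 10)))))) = 241060868752223531/ 18046765561973013674459136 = 0.00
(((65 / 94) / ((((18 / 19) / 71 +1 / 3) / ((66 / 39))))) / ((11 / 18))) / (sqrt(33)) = 121410* sqrt(33) / 725351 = 0.96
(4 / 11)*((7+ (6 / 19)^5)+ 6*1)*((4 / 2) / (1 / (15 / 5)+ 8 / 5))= 3863647560 / 789875581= 4.89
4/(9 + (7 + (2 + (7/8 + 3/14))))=0.21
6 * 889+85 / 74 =394801 / 74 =5335.15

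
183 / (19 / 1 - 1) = 61 / 6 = 10.17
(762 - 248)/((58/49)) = 12593/29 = 434.24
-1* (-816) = 816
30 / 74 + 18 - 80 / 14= 3287 / 259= 12.69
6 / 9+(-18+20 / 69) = -392 / 23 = -17.04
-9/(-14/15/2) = 135/7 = 19.29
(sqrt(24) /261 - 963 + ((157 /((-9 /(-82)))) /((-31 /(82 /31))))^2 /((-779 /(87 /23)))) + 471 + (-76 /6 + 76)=-5459278457854 /10896624279 + 2 * sqrt(6) /261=-500.99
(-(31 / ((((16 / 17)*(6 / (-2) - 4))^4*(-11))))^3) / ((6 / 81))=468636274871418868677 / 10371088092160050040429084672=0.00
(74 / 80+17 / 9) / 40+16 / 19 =249647 / 273600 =0.91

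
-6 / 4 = -1.50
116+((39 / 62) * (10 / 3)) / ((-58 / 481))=177303 / 1798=98.61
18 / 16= 9 / 8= 1.12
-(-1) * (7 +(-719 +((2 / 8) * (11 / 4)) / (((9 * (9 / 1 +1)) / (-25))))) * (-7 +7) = 0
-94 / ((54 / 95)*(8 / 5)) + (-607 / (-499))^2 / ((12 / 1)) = -5552315243 / 53784216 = -103.23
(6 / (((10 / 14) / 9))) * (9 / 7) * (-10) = -972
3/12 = 1/4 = 0.25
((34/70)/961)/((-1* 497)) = -17/16716595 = -0.00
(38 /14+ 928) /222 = 6515 /1554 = 4.19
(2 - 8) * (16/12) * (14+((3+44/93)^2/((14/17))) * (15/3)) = -42252676/60543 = -697.90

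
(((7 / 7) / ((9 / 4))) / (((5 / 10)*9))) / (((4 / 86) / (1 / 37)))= 172 / 2997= 0.06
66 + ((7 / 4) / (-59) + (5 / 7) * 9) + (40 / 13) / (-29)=45024251 / 622804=72.29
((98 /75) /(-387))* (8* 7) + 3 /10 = 6439 /58050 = 0.11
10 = 10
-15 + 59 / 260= -3841 / 260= -14.77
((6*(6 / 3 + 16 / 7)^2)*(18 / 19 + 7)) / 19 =46.10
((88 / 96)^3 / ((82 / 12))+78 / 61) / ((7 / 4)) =1002215 / 1260504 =0.80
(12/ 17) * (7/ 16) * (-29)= -8.96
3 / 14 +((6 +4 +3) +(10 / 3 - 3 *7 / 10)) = 1517 / 105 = 14.45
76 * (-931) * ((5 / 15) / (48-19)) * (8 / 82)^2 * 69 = -26038208 / 48749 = -534.13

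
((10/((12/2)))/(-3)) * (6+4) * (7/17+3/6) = -775/153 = -5.07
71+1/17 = 1208/17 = 71.06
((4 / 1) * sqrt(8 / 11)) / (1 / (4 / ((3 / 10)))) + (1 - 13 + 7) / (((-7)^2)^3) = -5 / 117649 + 320 * sqrt(22) / 33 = 45.48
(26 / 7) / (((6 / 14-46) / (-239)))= 6214 / 319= 19.48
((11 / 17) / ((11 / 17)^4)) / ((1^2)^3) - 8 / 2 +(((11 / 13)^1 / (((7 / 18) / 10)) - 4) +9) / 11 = 2.12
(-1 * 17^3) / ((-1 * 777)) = 4913 / 777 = 6.32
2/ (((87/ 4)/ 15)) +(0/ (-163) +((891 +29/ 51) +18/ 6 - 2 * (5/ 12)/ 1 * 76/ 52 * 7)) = 11374979/ 12818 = 887.42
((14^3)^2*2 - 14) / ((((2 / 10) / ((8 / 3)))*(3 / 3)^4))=200787440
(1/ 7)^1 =1/ 7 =0.14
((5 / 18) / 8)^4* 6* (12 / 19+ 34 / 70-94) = -857875 / 1059028992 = -0.00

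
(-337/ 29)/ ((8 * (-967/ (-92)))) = -0.14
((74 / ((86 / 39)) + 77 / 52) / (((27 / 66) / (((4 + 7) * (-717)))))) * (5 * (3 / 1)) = -11328584465 / 1118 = -10132902.03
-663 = -663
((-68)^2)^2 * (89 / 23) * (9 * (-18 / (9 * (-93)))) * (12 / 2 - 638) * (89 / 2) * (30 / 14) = -4816651847178240 / 4991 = -965067490919.30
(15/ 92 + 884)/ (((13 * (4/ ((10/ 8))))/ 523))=212711945/ 19136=11115.80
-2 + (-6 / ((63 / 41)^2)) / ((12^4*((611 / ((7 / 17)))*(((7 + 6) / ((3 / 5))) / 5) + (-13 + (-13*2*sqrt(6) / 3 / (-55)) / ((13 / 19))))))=-35881453837109799251 / 17940726747242949888 + 1756645*sqrt(6) / 2562960963891849984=-2.00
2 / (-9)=-2 / 9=-0.22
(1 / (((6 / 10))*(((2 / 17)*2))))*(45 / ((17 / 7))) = 525 / 4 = 131.25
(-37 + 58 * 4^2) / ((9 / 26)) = 2574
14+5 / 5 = 15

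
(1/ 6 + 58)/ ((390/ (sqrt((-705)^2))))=16403/ 156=105.15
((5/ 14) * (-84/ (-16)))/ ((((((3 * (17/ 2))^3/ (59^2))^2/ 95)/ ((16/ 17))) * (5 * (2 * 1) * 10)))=7367355488/ 99712297539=0.07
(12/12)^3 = 1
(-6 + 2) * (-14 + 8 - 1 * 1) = 28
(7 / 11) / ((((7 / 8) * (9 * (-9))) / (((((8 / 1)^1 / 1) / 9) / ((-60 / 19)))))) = 0.00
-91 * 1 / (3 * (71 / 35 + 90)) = -3185 / 9663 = -0.33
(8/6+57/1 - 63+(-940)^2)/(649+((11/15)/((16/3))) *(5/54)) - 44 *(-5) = 886790708/560747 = 1581.45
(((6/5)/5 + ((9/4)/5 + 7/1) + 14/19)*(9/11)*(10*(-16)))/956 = -288198/249755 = -1.15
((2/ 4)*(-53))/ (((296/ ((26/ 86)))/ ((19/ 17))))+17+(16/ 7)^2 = 470625469/ 21204848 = 22.19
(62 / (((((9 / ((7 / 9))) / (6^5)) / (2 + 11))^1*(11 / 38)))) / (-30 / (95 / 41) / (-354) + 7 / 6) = 138434639616 / 89023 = 1555043.52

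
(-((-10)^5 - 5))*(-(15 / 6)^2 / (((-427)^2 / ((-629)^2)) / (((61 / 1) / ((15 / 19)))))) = -1252925809825 / 11956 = -104794731.50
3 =3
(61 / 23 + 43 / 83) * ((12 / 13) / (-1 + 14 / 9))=5.27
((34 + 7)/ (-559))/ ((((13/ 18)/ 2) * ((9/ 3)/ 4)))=-0.27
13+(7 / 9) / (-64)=7481 / 576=12.99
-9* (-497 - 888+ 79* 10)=5355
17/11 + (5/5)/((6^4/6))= 3683/2376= 1.55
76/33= 2.30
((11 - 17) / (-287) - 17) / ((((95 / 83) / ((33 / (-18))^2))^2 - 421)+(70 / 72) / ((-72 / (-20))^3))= 103191363947241504 / 2557818878496087871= 0.04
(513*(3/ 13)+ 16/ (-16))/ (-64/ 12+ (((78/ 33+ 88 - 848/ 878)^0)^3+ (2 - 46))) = -4578/ 1885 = -2.43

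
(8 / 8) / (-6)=-0.17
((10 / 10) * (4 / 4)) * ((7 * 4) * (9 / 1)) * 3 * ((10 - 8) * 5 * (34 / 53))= 4849.81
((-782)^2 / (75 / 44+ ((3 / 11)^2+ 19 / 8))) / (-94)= -295977616 / 188987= -1566.13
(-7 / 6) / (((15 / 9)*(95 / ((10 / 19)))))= -0.00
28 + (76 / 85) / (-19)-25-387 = -384.05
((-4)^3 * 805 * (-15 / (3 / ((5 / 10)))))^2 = 16589440000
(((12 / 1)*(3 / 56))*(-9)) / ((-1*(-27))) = -3 / 14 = -0.21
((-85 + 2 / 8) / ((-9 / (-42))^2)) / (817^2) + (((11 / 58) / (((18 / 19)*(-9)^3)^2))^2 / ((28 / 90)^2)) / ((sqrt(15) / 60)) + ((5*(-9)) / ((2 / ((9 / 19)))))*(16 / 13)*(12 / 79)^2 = -49621391501 / 162466155111 + 394221025*sqrt(15) / 60334703377695222336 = -0.31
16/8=2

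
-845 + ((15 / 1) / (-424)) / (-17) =-6090745 / 7208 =-845.00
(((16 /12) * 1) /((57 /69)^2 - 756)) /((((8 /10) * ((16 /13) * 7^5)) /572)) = -4917055 /80585464092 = -0.00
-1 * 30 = -30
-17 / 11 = -1.55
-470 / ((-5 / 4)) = 376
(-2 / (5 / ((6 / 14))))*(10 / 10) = -6 / 35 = -0.17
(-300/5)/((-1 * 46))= 1.30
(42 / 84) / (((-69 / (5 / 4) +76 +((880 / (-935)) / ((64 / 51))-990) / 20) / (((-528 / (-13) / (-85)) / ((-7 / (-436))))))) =167424 / 323323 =0.52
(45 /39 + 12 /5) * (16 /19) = 2.99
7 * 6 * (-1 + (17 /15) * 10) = 434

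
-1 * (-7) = 7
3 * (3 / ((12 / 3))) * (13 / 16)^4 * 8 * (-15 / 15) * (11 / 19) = -2827539 / 622592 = -4.54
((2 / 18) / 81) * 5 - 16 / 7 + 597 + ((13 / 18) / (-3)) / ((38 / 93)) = 594.13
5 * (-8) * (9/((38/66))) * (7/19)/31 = -83160/11191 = -7.43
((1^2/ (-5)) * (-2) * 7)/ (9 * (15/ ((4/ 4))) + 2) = 14/ 685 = 0.02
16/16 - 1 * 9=-8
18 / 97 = 0.19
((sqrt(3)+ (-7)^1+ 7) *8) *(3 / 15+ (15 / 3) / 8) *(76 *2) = 5016 *sqrt(3) / 5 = 1737.59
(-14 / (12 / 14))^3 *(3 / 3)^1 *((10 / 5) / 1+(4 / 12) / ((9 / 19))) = -8588377 / 729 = -11781.04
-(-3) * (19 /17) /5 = 57 /85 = 0.67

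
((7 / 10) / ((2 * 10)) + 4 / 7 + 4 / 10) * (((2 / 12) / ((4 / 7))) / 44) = 1409 / 211200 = 0.01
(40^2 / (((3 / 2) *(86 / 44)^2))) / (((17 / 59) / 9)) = 274137600 / 31433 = 8721.33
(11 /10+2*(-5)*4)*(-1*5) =389 /2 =194.50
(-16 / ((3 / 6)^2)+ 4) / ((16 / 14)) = -105 / 2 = -52.50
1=1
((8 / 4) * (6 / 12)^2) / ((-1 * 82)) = -1 / 164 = -0.01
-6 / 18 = -1 / 3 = -0.33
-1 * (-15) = 15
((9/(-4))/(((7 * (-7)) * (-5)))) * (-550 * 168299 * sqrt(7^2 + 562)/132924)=2524485 * sqrt(611)/394744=158.08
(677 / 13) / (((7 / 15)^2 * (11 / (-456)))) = -69460200 / 7007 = -9912.97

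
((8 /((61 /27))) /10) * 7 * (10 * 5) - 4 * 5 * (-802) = 986000 /61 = 16163.93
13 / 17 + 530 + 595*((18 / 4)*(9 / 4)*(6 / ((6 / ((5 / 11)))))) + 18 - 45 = 4850207 / 1496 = 3242.12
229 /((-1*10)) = -22.90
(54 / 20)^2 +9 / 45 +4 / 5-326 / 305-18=-65751 / 6100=-10.78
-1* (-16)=16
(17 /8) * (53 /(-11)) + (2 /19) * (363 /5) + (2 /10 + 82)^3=116080617157 /209000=555409.65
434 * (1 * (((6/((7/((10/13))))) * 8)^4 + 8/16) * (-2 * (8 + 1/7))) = -375441186792174/68574961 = -5474901.94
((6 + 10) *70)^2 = 1254400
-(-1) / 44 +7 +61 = 2993 / 44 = 68.02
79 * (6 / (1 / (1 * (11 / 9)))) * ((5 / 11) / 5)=158 / 3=52.67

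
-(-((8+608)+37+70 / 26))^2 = -429932.40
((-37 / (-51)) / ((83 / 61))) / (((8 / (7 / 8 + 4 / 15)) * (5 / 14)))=2164463 / 10159200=0.21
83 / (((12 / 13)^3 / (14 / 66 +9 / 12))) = 101.53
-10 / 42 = -5 / 21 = -0.24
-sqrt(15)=-3.87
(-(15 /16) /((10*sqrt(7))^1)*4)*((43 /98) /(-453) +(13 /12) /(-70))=14601*sqrt(7) /16573760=0.00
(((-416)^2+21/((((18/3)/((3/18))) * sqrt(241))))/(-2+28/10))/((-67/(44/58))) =-4759040/1943 - 385 * sqrt(241)/11238312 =-2449.33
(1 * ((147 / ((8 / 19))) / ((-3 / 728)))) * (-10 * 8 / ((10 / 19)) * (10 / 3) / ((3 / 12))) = 515103680 / 3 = 171701226.67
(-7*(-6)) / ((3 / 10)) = 140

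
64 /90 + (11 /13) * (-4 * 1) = -1564 /585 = -2.67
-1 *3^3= -27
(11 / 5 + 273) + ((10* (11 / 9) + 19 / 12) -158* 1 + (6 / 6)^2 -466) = -60119 / 180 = -333.99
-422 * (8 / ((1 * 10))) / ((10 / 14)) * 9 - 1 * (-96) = -103944 / 25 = -4157.76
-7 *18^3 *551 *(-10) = 224940240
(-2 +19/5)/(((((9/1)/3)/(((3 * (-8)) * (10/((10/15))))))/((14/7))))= -432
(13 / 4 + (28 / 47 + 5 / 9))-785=-1320773 / 1692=-780.60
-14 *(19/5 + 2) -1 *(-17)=-321/5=-64.20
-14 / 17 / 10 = -7 / 85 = -0.08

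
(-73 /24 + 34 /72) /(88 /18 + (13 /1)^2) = -37 /2504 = -0.01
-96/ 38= -48/ 19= -2.53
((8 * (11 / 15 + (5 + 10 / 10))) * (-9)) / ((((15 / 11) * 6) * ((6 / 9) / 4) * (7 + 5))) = -2222 / 75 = -29.63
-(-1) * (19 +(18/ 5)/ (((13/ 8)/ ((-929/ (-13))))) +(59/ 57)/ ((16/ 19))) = 7241743/ 40560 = 178.54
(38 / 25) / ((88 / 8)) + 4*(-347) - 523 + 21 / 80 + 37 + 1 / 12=-24730411 / 13200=-1873.52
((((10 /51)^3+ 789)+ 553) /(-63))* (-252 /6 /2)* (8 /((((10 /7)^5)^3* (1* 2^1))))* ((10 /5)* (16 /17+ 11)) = 85783176960369519276709 /422825062500000000000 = 202.88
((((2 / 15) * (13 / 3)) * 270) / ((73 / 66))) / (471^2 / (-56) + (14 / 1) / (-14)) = -44352 / 1246037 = -0.04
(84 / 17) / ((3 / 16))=448 / 17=26.35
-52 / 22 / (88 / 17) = -221 / 484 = -0.46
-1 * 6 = -6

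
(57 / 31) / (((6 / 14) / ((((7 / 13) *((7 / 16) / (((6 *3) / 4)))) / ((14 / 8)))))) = 931 / 7254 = 0.13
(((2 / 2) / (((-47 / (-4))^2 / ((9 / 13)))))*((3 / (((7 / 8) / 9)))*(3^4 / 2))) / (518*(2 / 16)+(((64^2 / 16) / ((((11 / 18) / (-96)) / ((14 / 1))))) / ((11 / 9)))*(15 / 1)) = -609700608 / 672261960085079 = -0.00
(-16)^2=256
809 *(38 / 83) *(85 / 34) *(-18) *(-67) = 1116712.41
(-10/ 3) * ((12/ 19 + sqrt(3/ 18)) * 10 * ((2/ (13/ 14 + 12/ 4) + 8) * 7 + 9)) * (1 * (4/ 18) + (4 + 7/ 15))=-1414544/ 209 - 176818 * sqrt(6)/ 99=-11143.04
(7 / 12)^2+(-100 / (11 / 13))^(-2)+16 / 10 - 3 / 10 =12474857 / 7605000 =1.64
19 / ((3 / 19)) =120.33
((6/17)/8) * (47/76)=141/5168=0.03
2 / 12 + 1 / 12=1 / 4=0.25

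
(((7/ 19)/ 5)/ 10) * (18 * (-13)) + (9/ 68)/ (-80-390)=-5235903/ 3036200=-1.72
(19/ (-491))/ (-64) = 19/ 31424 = 0.00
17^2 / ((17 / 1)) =17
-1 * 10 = -10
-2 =-2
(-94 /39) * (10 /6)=-470 /117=-4.02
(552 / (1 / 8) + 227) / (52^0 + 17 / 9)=41787 / 26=1607.19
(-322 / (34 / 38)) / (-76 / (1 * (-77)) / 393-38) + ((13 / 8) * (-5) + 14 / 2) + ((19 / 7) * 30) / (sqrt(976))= 285 * sqrt(61) / 854 + 34346541 / 4115224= 10.95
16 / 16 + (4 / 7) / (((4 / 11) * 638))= 407 / 406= 1.00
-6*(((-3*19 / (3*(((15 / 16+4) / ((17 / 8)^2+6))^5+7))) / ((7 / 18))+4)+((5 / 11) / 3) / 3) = 3905767217193382210 / 223974709893101937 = 17.44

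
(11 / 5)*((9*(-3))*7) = -2079 / 5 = -415.80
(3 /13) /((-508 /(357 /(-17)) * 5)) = 0.00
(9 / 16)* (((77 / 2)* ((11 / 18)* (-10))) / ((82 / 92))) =-97405 / 656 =-148.48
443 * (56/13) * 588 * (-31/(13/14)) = -6330803136/169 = -37460373.59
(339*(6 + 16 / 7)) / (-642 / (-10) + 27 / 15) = 3277 / 77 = 42.56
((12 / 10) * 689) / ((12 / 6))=2067 / 5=413.40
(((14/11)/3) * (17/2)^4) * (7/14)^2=584647/1056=553.64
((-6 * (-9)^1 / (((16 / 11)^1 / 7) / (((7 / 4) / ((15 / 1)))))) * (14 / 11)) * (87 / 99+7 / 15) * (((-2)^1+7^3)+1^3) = 19531449 / 1100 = 17755.86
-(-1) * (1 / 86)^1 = 1 / 86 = 0.01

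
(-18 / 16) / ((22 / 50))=-225 / 88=-2.56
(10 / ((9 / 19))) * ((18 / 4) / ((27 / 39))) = 1235 / 9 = 137.22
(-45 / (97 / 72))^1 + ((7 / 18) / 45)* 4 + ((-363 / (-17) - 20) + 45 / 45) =-20712914 / 667845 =-31.01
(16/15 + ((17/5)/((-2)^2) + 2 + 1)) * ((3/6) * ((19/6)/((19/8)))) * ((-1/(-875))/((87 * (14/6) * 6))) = 59/19183500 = 0.00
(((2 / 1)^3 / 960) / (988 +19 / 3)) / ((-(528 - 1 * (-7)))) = -1 / 63836200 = -0.00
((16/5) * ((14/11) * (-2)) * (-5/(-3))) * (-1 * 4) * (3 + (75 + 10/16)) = 140896/33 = 4269.58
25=25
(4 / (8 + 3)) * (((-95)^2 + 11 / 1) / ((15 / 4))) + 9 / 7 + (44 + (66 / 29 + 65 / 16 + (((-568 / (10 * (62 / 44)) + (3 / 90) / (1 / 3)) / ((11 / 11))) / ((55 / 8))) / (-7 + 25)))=5136442579 / 5537840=927.52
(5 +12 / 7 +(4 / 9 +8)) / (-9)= -955 / 567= -1.68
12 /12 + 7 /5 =12 /5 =2.40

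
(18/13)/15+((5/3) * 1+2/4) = 881/390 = 2.26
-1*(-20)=20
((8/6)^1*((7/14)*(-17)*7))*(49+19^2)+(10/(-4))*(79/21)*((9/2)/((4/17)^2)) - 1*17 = -44766083/1344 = -33308.10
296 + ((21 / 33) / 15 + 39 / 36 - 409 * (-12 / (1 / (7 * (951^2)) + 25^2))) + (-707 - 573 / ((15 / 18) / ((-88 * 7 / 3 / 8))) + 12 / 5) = 5630557353162637 / 326432236020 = 17248.78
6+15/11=81/11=7.36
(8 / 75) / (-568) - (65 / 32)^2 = -22499149 / 5452800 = -4.13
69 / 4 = 17.25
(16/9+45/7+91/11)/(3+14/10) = 28550/7623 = 3.75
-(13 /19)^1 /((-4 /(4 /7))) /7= 13 /931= 0.01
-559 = -559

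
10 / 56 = 5 / 28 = 0.18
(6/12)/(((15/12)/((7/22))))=7/55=0.13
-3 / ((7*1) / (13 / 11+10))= -369 / 77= -4.79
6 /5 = 1.20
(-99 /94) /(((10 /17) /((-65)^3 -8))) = 462207339 /940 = 491709.94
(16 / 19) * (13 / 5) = 208 / 95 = 2.19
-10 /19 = -0.53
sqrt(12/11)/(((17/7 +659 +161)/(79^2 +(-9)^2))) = 88508 * sqrt(33)/63327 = 8.03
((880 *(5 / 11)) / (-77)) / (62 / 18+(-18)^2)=-3600 / 226919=-0.02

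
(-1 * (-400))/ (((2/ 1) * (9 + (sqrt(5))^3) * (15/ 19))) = -570/ 11 + 950 * sqrt(5)/ 33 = 12.55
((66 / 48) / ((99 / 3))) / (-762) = -1 / 18288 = -0.00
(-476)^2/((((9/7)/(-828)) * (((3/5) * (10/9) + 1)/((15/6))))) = -218872416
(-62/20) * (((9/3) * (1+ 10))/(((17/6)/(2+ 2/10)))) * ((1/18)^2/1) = -3751/15300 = -0.25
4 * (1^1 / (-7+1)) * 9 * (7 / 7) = -6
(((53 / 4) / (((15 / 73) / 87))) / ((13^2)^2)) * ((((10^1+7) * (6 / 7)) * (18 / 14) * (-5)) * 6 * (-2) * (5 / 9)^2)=95370850 / 1399489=68.15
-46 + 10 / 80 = -367 / 8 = -45.88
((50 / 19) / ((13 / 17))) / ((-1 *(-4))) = 425 / 494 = 0.86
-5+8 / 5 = -17 / 5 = -3.40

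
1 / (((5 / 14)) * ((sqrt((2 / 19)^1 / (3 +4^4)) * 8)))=7 * sqrt(9842) / 40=17.36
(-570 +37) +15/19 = -10112/19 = -532.21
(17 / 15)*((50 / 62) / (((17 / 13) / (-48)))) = -1040 / 31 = -33.55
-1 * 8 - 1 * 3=-11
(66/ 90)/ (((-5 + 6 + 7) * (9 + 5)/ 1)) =11/ 1680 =0.01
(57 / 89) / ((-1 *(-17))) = 57 / 1513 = 0.04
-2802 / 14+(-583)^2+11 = 2377899 / 7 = 339699.86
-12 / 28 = -3 / 7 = -0.43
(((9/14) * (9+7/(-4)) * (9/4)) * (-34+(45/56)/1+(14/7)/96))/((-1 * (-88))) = -8728101/2207744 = -3.95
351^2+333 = 123534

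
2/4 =1/2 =0.50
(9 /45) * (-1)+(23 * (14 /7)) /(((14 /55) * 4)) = 6297 /140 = 44.98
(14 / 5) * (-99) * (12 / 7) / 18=-26.40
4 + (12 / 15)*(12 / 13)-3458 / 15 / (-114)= 791 / 117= 6.76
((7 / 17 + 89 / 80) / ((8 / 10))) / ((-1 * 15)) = -691 / 5440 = -0.13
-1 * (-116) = 116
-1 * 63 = -63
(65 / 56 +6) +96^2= 516497 / 56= 9223.16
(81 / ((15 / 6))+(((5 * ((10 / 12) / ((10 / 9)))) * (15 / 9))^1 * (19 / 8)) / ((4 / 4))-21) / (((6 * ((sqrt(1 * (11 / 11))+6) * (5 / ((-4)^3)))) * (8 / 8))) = -4199 / 525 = -8.00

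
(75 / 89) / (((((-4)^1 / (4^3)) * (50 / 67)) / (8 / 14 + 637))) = -7176504 / 623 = -11519.27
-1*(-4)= 4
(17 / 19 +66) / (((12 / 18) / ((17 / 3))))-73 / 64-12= 675445 / 1216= 555.46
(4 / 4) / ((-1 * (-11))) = 1 / 11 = 0.09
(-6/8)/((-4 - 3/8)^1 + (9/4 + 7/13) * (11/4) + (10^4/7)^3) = -53508/208000000234955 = -0.00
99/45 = 11/5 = 2.20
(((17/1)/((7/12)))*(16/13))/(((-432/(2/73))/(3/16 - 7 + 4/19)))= 3791/252434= 0.02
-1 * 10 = -10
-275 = -275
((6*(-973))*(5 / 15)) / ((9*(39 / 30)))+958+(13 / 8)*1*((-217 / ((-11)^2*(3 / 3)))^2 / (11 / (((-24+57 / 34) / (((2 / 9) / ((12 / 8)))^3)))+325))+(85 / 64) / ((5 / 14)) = 19245059365902542797 / 24195142477430496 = 795.41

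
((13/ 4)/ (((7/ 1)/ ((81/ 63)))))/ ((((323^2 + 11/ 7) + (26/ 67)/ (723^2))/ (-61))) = -19227540807/ 55090371673904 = -0.00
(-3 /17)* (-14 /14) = 3 /17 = 0.18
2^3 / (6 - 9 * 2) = -0.67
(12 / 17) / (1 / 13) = 156 / 17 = 9.18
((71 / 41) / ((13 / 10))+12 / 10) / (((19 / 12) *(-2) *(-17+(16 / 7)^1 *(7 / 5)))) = 13496 / 232921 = 0.06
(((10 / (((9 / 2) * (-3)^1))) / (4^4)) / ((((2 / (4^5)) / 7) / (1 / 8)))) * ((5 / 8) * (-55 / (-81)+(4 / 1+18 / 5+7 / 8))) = -1038065 / 139968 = -7.42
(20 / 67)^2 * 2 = 800 / 4489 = 0.18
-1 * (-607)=607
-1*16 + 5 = -11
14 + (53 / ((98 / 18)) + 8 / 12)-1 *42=-2587 / 147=-17.60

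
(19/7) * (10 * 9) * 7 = 1710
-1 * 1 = -1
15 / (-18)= -5 / 6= -0.83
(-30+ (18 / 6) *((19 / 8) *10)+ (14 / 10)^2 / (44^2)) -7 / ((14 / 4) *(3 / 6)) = 1802949 / 48400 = 37.25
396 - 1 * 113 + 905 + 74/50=29737/25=1189.48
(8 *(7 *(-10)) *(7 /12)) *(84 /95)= -5488 /19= -288.84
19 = 19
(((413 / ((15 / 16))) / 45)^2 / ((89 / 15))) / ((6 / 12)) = 87331328 / 2703375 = 32.30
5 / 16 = 0.31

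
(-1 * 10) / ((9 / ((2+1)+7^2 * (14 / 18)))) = -3700 / 81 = -45.68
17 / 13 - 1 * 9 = -100 / 13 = -7.69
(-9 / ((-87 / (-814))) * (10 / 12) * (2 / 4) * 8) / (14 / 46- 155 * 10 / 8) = 20240 / 13949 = 1.45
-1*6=-6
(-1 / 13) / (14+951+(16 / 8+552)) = -1 / 19747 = -0.00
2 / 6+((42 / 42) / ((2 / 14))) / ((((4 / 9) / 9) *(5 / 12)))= 5108 / 15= 340.53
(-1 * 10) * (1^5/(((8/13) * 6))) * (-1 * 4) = 65/6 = 10.83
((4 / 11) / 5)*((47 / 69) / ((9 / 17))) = 3196 / 34155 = 0.09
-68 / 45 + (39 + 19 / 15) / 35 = -568 / 1575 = -0.36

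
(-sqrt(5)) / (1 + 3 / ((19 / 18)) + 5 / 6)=-114* sqrt(5) / 533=-0.48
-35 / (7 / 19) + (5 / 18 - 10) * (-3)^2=-365 / 2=-182.50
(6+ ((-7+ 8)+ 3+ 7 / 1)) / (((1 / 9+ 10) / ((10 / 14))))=765 / 637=1.20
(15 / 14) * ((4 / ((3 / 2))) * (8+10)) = 360 / 7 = 51.43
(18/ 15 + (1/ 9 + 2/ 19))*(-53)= -64183/ 855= -75.07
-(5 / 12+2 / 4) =-11 / 12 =-0.92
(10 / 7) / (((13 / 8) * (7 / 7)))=80 / 91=0.88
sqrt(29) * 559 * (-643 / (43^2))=-8359 * sqrt(29) / 43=-1046.85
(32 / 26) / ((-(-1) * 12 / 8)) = 32 / 39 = 0.82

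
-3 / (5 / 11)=-33 / 5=-6.60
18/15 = 6/5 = 1.20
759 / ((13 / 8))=467.08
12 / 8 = 3 / 2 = 1.50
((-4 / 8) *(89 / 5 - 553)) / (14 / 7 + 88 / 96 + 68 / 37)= 594072 / 10555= 56.28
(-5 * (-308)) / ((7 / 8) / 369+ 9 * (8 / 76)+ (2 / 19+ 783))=86375520 / 43976077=1.96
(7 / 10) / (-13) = -7 / 130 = -0.05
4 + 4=8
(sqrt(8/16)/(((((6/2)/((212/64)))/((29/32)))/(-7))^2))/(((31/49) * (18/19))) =107768911411 * sqrt(2)/2632974336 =57.88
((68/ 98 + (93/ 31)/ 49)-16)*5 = -3735/ 49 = -76.22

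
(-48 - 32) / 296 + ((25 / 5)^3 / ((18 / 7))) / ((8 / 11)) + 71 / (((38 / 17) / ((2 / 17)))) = 7117303 / 101232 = 70.31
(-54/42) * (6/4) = -27/14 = -1.93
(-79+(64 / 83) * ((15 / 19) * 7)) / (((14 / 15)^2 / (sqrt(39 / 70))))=-5303835 * sqrt(2730) / 4327288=-64.04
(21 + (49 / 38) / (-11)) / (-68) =-8729 / 28424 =-0.31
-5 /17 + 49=828 /17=48.71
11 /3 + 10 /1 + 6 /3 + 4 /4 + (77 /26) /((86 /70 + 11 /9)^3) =605349649525 /35887772544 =16.87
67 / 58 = 1.16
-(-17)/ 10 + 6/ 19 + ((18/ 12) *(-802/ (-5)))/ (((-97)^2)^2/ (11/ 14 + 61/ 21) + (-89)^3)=1382238615151/ 685702325330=2.02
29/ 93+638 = 59363/ 93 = 638.31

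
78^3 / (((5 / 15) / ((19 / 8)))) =3381183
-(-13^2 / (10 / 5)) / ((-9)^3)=-169 / 1458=-0.12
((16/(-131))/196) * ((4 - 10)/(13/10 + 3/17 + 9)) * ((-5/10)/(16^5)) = -255/1498446430208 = -0.00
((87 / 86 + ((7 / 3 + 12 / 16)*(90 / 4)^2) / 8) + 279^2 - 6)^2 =184455933324788889 / 30294016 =6088857064.21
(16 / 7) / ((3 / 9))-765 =-5307 / 7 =-758.14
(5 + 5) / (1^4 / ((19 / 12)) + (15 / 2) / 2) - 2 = 94 / 333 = 0.28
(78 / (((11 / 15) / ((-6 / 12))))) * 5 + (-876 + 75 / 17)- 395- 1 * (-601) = -174190 / 187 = -931.50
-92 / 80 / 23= -1 / 20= -0.05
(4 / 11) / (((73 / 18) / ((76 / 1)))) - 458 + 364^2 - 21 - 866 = 105319725 / 803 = 131157.81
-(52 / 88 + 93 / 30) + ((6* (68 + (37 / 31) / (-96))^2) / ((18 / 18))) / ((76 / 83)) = 9834654578783 / 324741120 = 30284.60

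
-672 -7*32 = -896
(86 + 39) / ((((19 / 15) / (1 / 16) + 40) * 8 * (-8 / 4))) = -0.13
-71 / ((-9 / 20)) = 1420 / 9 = 157.78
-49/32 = -1.53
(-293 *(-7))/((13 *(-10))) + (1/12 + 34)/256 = -3123751/199680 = -15.64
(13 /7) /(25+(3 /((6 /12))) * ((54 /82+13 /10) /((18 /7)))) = 15990 /254597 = 0.06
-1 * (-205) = 205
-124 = -124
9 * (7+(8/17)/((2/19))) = 1755/17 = 103.24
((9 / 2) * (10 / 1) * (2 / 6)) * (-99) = -1485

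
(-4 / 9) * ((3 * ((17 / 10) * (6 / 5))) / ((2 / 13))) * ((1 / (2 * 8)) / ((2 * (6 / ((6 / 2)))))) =-221 / 800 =-0.28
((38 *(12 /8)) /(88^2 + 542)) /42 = 19 /116004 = 0.00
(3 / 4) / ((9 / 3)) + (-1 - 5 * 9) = -183 / 4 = -45.75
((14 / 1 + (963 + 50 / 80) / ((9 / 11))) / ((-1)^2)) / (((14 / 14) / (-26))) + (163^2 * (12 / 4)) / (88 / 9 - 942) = -4692397279 / 151020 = -31071.36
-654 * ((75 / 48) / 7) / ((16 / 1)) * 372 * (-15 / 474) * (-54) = -102637125 / 17696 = -5800.02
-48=-48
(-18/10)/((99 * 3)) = -1/165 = -0.01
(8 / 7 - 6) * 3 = -102 / 7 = -14.57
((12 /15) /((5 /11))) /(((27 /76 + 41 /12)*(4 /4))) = 2508 /5375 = 0.47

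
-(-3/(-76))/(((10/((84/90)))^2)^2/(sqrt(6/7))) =-343*sqrt(42)/801562500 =-0.00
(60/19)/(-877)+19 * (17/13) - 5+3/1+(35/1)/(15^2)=23.00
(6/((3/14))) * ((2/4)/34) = 7/17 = 0.41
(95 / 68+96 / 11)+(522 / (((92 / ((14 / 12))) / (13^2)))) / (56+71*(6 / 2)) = 33050189 / 2313938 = 14.28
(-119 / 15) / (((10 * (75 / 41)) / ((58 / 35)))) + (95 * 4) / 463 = 1328881 / 13021875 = 0.10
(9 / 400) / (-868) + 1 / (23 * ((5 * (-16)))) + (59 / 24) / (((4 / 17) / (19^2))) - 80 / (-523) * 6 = 47268628145707 / 12529406400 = 3772.62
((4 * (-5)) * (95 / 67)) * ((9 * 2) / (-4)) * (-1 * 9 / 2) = -38475 / 67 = -574.25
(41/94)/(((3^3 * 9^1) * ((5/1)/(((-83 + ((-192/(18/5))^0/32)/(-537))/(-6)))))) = 58477193/11775507840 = 0.00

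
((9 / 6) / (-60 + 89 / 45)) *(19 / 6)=-855 / 10444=-0.08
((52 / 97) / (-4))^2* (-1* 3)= -507 / 9409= -0.05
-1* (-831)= 831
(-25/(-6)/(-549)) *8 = -100/1647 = -0.06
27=27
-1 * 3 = -3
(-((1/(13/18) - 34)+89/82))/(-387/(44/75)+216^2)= 739442/1078706187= 0.00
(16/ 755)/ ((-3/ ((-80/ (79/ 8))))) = 2048/ 35787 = 0.06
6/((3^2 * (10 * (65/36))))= 12/325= 0.04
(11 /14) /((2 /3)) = 33 /28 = 1.18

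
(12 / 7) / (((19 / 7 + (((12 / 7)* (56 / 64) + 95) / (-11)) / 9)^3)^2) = 12152414876914642176 / 196418894446183305961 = 0.06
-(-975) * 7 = 6825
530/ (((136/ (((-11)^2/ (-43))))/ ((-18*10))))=1442925/ 731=1973.91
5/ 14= 0.36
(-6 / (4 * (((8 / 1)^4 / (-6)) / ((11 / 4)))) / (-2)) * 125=-12375 / 32768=-0.38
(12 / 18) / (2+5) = 2 / 21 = 0.10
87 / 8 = 10.88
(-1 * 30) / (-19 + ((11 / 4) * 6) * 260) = -30 / 4271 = -0.01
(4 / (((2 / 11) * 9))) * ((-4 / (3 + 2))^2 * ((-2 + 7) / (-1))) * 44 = -15488 / 45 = -344.18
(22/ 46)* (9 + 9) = 198/ 23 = 8.61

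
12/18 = 2/3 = 0.67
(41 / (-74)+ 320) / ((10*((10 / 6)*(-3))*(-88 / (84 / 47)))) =45129 / 347800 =0.13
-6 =-6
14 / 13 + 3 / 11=193 / 143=1.35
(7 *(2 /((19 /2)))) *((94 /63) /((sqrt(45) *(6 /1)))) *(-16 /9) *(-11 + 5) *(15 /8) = 752 *sqrt(5) /1539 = 1.09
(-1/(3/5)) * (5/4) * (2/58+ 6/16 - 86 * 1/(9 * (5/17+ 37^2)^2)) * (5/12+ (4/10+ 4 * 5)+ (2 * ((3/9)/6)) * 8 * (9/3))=-815967842292535/40730929667712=-20.03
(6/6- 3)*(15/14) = -15/7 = -2.14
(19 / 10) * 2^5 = 304 / 5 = 60.80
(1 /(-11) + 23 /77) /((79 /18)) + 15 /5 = 18537 /6083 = 3.05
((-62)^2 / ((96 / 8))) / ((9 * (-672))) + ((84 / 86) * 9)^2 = 2590710407 / 33548256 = 77.22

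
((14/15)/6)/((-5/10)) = -14/45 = -0.31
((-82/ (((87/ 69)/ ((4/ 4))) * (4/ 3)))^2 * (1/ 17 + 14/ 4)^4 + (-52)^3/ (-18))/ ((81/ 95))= 1496833212553288975/ 3277171607616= 456745.45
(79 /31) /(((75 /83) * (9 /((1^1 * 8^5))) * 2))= 107429888 /20925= 5134.04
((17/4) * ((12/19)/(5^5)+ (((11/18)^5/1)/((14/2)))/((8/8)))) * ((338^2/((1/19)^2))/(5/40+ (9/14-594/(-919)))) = 82415339614807005209/53720565862500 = 1534148.76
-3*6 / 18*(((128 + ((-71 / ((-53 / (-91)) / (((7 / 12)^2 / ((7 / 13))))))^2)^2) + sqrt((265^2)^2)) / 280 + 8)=-119745363013093898203969 / 949973472738017280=-126051.27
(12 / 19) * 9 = 5.68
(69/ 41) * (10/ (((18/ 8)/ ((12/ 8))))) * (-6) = -2760/ 41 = -67.32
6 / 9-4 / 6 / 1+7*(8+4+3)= 105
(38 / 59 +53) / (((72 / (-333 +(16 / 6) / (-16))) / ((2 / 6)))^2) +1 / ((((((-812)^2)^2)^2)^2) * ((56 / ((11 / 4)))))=131759691329561501710913848046275942945483930274912118883 / 1032393545954627657500034170552652592390774610955599872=127.63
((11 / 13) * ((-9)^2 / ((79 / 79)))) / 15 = 4.57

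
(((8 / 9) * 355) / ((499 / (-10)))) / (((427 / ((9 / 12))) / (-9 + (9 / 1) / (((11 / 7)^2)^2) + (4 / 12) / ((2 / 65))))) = -1032002750 / 28076416137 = -0.04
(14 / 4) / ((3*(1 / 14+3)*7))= 7 / 129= 0.05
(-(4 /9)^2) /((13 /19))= -304 /1053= -0.29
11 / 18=0.61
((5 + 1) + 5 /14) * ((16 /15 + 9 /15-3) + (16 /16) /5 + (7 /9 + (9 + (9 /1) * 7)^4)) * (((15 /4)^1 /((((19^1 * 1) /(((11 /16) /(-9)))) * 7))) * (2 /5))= -73995481901 /502740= -147184.39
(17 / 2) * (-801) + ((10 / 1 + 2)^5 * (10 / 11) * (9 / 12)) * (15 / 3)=18512613 / 22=841482.41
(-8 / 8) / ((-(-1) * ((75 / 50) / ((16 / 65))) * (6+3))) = -32 / 1755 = -0.02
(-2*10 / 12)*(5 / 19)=-25 / 57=-0.44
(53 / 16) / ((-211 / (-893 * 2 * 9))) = 425961 / 1688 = 252.35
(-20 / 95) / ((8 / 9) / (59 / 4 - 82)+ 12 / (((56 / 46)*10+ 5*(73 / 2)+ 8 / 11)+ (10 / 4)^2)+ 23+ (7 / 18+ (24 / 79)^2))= -24667222525848 / 2756697684840965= -0.01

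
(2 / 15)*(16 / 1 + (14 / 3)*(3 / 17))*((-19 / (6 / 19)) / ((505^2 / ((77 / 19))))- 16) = -7002384818 / 195094125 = -35.89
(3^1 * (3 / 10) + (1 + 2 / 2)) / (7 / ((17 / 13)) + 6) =493 / 1930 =0.26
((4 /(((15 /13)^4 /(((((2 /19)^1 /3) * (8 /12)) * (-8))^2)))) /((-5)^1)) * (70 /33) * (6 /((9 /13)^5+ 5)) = -0.04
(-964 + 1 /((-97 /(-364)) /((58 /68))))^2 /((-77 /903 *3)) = -107938181703052 /29911211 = -3608619.58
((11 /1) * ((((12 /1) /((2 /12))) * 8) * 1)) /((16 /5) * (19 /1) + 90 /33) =174240 /1747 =99.74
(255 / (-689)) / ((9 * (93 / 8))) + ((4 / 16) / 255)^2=-8731849 / 2469100400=-0.00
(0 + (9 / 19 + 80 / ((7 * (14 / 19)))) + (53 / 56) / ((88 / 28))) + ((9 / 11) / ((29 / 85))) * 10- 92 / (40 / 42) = -121676467 / 2159920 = -56.33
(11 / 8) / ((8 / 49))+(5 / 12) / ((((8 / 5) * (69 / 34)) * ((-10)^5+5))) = 2231348087 / 264946752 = 8.42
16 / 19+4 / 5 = 1.64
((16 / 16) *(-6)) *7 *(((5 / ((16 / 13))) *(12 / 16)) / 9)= -455 / 32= -14.22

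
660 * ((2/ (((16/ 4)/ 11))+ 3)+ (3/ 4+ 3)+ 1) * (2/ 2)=8745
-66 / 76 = -33 / 38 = -0.87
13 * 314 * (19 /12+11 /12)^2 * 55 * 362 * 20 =10159077500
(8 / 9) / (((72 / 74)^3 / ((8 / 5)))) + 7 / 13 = 888124 / 426465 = 2.08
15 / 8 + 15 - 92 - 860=-7481 / 8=-935.12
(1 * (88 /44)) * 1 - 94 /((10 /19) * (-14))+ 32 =3273 /70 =46.76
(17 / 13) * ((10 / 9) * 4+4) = 11.04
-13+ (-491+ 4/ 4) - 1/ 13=-6540/ 13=-503.08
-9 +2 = -7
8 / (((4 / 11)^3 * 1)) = 1331 / 8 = 166.38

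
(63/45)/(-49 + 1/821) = -5747/201140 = -0.03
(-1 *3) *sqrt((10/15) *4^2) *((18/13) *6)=-432 *sqrt(6)/13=-81.40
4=4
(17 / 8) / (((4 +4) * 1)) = 0.27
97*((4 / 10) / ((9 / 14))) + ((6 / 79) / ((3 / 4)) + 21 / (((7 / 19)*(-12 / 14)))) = -42967 / 7110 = -6.04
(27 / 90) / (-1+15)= 3 / 140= 0.02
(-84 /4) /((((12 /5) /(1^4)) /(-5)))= 175 /4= 43.75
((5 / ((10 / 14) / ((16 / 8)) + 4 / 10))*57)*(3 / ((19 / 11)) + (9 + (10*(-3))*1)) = -384300 / 53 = -7250.94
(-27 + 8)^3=-6859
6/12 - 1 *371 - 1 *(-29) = -683/2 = -341.50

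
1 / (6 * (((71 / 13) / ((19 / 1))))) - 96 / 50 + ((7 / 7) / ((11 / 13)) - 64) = -7516153 / 117150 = -64.16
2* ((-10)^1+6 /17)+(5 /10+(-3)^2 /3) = -537 /34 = -15.79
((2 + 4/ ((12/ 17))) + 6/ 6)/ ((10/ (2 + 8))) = 26/ 3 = 8.67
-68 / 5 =-13.60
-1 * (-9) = 9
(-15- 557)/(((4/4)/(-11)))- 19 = 6273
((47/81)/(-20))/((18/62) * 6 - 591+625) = -1457/1794960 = -0.00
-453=-453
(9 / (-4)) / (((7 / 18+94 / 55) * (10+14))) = -1485 / 33232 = -0.04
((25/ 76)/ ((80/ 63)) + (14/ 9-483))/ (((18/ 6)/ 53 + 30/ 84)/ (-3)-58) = 1953720503/ 236052960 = 8.28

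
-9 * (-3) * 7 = 189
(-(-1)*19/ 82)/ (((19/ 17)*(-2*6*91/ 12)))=-17/ 7462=-0.00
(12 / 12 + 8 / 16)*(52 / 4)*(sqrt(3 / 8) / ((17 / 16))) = 78*sqrt(6) / 17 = 11.24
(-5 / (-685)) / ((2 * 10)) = 1 / 2740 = 0.00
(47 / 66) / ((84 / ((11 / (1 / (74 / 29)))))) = 1739 / 7308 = 0.24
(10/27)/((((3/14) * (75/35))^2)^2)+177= 4103851007/22143375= 185.33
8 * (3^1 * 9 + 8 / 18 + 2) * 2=4240 / 9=471.11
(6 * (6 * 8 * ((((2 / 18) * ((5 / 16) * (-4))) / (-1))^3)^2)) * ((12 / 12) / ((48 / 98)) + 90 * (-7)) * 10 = -1177421875 / 90699264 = -12.98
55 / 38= 1.45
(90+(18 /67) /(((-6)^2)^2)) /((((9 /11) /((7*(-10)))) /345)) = -19222478275 /7236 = -2656506.12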